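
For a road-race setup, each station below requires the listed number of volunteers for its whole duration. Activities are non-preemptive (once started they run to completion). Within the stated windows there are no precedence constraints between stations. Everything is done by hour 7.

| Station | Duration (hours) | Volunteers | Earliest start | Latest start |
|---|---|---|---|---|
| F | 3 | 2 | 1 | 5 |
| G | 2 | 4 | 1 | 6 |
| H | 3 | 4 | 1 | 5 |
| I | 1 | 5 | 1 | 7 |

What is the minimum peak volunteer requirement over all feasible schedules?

6

Early-start (F@1, G@1, H@1, I@1) gives peak 15: h1:15  h2:10  h3:6  h4:0  h5:0  h6:0  h7:0.
Shift H→3, I→6.
Schedule F@1, G@1, H@3, I@6: h1:6  h2:6  h3:6  h4:4  h5:4  h6:5  h7:0 — peak 6.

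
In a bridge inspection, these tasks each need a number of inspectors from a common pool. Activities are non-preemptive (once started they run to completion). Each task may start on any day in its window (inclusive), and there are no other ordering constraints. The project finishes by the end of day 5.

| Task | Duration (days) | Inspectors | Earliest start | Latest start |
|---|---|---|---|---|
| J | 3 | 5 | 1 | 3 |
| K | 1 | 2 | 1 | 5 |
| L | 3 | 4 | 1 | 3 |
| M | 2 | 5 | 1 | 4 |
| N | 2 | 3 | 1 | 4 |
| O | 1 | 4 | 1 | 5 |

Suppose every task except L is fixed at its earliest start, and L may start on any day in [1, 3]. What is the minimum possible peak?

L@1: d1:23  d2:17  d3:9  d4:0  d5:0 → peak 23
L@2: d1:19  d2:17  d3:9  d4:4  d5:0 → peak 19
L@3: d1:19  d2:13  d3:9  d4:4  d5:4 → peak 19
Best is L@2, peak 19.

19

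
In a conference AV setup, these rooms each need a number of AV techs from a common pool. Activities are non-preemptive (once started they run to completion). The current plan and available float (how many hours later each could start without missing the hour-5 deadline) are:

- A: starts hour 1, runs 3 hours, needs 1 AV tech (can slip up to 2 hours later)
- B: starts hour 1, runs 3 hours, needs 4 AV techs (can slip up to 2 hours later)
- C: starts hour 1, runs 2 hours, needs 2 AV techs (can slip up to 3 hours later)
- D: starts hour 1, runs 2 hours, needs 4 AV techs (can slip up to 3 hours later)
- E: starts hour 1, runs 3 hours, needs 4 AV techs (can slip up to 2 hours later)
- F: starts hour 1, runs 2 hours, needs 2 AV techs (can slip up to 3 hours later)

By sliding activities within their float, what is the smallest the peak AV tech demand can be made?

Early-start (A@1, B@1, C@1, D@1, E@1, F@1) gives peak 17: h1:17  h2:17  h3:9  h4:0  h5:0.
Shift D→4, E→3.
Schedule A@1, B@1, C@1, D@4, E@3, F@1: h1:9  h2:9  h3:9  h4:8  h5:8 — peak 9.
Total AV tech-hours = 43 over 5 hours ⇒ peak ≥ ⌈43/5⌉ = 9, so 9 is optimal.

9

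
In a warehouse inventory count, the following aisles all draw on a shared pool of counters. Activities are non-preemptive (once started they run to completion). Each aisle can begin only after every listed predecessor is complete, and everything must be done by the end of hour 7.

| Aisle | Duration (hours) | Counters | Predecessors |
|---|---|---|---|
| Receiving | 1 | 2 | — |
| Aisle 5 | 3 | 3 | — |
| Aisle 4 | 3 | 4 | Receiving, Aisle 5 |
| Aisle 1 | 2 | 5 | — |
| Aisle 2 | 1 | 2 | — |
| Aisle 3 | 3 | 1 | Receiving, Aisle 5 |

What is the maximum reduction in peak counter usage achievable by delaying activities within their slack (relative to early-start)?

4

Early-start peak: h1:12  h2:8  h3:3  h4:5  h5:5  h6:5  h7:0 ⇒ 12.
Leveled (Receiving@1, Aisle 5@1, Aisle 4@4, Aisle 1@2, Aisle 2@1, Aisle 3@4): h1:7  h2:8  h3:8  h4:5  h5:5  h6:5  h7:0 ⇒ 8.
Reduction 12 − 8 = 4.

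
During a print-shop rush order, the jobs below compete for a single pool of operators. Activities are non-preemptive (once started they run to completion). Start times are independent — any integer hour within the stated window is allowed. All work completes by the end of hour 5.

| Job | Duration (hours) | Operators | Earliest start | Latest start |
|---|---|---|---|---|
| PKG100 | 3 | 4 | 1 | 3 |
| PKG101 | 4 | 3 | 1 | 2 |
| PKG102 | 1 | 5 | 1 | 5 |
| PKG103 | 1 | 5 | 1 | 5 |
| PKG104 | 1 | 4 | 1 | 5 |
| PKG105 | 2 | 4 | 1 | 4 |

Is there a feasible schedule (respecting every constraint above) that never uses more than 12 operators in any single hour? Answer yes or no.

yes

Schedule PKG100@1, PKG101@1, PKG102@4, PKG103@5, PKG104@1, PKG105@2: h1:11  h2:11  h3:11  h4:8  h5:5 — peak 11 ≤ 12.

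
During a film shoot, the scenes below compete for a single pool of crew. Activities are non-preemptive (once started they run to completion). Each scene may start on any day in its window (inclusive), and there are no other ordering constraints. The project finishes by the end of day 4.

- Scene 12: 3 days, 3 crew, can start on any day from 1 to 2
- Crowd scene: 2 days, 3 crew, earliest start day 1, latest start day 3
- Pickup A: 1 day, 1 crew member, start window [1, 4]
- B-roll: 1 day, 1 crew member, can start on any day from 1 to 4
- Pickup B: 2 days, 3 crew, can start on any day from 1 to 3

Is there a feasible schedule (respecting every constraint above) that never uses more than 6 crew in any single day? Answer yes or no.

Schedule Scene 12@1, Crowd scene@1, Pickup A@4, B-roll@4, Pickup B@3: d1:6  d2:6  d3:6  d4:5 — peak 6 ≤ 6.

yes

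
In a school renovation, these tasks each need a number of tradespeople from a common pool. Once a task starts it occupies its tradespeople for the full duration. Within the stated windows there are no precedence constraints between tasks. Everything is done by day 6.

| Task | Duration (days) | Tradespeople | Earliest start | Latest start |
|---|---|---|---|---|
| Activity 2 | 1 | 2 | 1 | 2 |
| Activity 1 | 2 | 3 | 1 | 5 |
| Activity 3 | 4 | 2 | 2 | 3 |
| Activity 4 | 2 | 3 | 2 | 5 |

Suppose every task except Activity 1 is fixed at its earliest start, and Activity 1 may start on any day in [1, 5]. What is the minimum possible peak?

Activity 1@1: d1:5  d2:8  d3:5  d4:2  d5:2  d6:0 → peak 8
Activity 1@2: d1:2  d2:8  d3:8  d4:2  d5:2  d6:0 → peak 8
Activity 1@3: d1:2  d2:5  d3:8  d4:5  d5:2  d6:0 → peak 8
Activity 1@4: d1:2  d2:5  d3:5  d4:5  d5:5  d6:0 → peak 5
Activity 1@5: d1:2  d2:5  d3:5  d4:2  d5:5  d6:3 → peak 5
Best is Activity 1@4, peak 5.

5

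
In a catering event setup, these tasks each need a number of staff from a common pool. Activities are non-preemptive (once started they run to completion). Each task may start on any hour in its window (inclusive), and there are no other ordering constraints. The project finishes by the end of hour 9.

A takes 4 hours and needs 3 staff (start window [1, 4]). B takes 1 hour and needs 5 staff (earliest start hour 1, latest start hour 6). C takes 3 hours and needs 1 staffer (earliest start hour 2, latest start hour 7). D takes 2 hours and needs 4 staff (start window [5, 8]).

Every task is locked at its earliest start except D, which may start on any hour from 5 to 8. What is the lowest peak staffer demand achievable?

8

D@5: h1:8  h2:4  h3:4  h4:4  h5:4  h6:4  h7:0  h8:0  h9:0 → peak 8
D@6: h1:8  h2:4  h3:4  h4:4  h5:0  h6:4  h7:4  h8:0  h9:0 → peak 8
D@7: h1:8  h2:4  h3:4  h4:4  h5:0  h6:0  h7:4  h8:4  h9:0 → peak 8
D@8: h1:8  h2:4  h3:4  h4:4  h5:0  h6:0  h7:0  h8:4  h9:4 → peak 8
Best is D@5, peak 8.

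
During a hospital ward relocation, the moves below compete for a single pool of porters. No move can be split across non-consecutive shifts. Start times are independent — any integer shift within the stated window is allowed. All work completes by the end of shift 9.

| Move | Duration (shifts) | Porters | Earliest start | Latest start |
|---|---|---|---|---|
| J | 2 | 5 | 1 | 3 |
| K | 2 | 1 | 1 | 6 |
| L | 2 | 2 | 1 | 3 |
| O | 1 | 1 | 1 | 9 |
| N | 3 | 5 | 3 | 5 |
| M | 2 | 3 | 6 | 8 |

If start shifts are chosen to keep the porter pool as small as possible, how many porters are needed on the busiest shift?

5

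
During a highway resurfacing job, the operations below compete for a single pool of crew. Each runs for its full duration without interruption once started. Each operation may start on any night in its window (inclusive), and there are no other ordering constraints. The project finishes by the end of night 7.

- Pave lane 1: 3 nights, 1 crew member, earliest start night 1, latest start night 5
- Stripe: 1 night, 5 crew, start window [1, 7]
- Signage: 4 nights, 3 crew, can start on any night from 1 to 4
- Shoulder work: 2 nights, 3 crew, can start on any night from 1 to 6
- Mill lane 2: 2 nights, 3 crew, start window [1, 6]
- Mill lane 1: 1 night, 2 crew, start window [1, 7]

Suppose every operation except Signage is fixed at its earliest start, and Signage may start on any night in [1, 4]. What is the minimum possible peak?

Signage@1: n1:17  n2:10  n3:4  n4:3  n5:0  n6:0  n7:0 → peak 17
Signage@2: n1:14  n2:10  n3:4  n4:3  n5:3  n6:0  n7:0 → peak 14
Signage@3: n1:14  n2:7  n3:4  n4:3  n5:3  n6:3  n7:0 → peak 14
Signage@4: n1:14  n2:7  n3:1  n4:3  n5:3  n6:3  n7:3 → peak 14
Best is Signage@2, peak 14.

14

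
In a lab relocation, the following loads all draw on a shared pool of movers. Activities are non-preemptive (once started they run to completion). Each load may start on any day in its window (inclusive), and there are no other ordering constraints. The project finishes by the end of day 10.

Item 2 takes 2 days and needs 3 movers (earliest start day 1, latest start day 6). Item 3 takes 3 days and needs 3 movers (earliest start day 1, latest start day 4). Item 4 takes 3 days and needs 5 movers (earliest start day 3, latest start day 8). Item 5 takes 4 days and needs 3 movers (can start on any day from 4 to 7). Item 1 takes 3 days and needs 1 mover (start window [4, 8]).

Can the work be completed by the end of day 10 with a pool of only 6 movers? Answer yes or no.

Schedule Item 2@1, Item 3@1, Item 4@4, Item 5@7, Item 1@4: d1:6  d2:6  d3:3  d4:6  d5:6  d6:6  d7:3  d8:3  d9:3  d10:3 — peak 6 ≤ 6.

yes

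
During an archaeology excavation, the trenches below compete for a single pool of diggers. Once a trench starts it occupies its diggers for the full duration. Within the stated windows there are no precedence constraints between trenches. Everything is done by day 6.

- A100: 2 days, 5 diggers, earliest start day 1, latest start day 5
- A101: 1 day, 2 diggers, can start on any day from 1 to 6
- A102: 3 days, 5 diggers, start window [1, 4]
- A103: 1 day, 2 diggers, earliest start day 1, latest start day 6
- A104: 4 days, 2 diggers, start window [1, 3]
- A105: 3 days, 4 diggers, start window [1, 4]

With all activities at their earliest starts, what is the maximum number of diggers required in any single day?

20

Early-start schedule: A100@1, A101@1, A102@1, A103@1, A104@1, A105@1.
Load per day: day 1: 20, day 2: 16, day 3: 11, day 4: 2, day 5: 0, day 6: 0.
Peak is 20.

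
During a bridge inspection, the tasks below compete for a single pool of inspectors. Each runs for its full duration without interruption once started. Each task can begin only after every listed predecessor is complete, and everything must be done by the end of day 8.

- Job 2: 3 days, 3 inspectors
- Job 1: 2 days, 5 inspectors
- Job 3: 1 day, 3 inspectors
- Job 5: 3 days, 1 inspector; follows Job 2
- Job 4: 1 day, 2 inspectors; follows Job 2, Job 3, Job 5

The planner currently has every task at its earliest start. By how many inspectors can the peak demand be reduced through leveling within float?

Early-start peak: d1:11  d2:8  d3:3  d4:1  d5:1  d6:1  d7:2  d8:0 ⇒ 11.
Leveled (Job 2@1, Job 1@4, Job 3@1, Job 5@4, Job 4@7): d1:6  d2:3  d3:3  d4:6  d5:6  d6:1  d7:2  d8:0 ⇒ 6.
Reduction 11 − 6 = 5.

5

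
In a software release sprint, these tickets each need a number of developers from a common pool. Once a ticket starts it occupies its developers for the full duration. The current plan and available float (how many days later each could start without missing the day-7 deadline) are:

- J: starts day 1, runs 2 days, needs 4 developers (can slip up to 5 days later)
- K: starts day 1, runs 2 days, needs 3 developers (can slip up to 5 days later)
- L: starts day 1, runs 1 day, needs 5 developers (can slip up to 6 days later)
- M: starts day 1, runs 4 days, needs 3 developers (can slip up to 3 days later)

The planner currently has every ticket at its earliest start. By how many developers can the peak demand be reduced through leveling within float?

9

Early-start peak: d1:15  d2:10  d3:3  d4:3  d5:0  d6:0  d7:0 ⇒ 15.
Leveled (J@1, K@3, L@7, M@3): d1:4  d2:4  d3:6  d4:6  d5:3  d6:3  d7:5 ⇒ 6.
Reduction 15 − 6 = 9.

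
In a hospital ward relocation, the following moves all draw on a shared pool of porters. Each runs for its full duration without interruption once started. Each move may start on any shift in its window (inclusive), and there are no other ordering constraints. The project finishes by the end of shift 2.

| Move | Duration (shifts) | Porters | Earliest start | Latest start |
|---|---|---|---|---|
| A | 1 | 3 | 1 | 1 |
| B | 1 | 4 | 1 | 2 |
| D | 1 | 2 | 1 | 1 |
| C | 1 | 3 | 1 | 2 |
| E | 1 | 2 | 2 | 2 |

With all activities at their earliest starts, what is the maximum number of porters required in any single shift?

Early-start schedule: A@1, B@1, D@1, C@1, E@2.
Load per shift: shift 1: 12, shift 2: 2.
Peak is 12.

12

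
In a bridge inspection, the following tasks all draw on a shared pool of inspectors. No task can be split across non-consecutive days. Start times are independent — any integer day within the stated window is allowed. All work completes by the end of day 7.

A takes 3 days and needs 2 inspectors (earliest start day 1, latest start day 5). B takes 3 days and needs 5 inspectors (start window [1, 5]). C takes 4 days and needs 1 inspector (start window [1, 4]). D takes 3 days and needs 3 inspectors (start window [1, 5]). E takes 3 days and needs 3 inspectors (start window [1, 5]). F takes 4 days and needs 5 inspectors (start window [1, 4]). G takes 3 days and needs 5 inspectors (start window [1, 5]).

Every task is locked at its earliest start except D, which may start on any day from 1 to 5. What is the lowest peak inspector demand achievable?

21

D@1: d1:24  d2:24  d3:24  d4:6  d5:0  d6:0  d7:0 → peak 24
D@2: d1:21  d2:24  d3:24  d4:9  d5:0  d6:0  d7:0 → peak 24
D@3: d1:21  d2:21  d3:24  d4:9  d5:3  d6:0  d7:0 → peak 24
D@4: d1:21  d2:21  d3:21  d4:9  d5:3  d6:3  d7:0 → peak 21
D@5: d1:21  d2:21  d3:21  d4:6  d5:3  d6:3  d7:3 → peak 21
Best is D@4, peak 21.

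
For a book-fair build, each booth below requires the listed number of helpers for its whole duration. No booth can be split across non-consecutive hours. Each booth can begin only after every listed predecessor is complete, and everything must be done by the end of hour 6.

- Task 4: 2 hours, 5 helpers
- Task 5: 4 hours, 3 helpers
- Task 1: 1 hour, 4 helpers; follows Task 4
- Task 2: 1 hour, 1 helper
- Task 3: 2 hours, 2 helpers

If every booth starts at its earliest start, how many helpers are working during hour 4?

At early start, hour 4 has: Task 5.
Demand: 3 = 3.

3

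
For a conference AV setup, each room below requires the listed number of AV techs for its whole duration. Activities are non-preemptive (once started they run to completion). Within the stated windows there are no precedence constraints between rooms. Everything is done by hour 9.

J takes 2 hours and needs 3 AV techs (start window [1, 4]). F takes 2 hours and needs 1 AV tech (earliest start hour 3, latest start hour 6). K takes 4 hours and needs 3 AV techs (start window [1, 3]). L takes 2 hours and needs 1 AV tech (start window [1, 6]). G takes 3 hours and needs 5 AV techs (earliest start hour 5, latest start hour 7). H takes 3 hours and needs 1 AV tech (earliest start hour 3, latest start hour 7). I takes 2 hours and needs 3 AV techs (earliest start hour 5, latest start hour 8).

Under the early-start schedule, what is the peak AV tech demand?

Early-start schedule: J@1, F@3, K@1, L@1, G@5, H@3, I@5.
Load per hour: hour 1: 7, hour 2: 7, hour 3: 5, hour 4: 5, hour 5: 9, hour 6: 8, hour 7: 5, hour 8: 0, hour 9: 0.
Peak is 9.

9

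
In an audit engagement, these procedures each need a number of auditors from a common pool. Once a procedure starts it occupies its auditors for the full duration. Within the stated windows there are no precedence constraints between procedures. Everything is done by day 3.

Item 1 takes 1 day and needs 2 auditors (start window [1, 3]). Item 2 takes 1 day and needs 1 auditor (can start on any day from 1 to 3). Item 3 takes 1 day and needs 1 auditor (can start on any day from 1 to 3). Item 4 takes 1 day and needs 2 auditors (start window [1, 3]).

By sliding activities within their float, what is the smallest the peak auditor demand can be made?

Early-start (Item 1@1, Item 2@1, Item 3@1, Item 4@1) gives peak 6: d1:6  d2:0  d3:0.
Shift Item 2→2, Item 3→2, Item 4→3.
Schedule Item 1@1, Item 2@2, Item 3@2, Item 4@3: d1:2  d2:2  d3:2 — peak 2.
Total auditor-days = 6 over 3 days ⇒ peak ≥ ⌈6/3⌉ = 2, so 2 is optimal.

2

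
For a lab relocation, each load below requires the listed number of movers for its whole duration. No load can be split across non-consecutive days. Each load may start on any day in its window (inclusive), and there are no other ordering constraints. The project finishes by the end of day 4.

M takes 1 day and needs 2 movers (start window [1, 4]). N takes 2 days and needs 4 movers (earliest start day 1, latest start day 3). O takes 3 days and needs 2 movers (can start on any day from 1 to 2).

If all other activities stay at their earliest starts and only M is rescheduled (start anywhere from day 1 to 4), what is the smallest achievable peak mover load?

M@1: d1:8  d2:6  d3:2  d4:0 → peak 8
M@2: d1:6  d2:8  d3:2  d4:0 → peak 8
M@3: d1:6  d2:6  d3:4  d4:0 → peak 6
M@4: d1:6  d2:6  d3:2  d4:2 → peak 6
Best is M@3, peak 6.

6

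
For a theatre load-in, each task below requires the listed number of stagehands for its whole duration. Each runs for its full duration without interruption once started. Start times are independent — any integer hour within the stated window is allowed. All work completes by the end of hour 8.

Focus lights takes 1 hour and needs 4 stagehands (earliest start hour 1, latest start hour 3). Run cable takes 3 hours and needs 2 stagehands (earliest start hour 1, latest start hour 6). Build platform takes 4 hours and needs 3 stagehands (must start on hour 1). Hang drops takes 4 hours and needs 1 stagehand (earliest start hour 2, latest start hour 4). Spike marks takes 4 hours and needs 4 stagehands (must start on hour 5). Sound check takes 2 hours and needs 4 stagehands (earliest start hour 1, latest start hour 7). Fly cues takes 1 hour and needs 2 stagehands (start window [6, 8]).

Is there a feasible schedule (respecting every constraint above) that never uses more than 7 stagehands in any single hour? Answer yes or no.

Schedule Focus lights@1, Run cable@4, Build platform@1, Hang drops@4, Spike marks@5, Sound check@2, Fly cues@7: h1:7  h2:7  h3:7  h4:6  h5:7  h6:7  h7:7  h8:4 — peak 7 ≤ 7.

yes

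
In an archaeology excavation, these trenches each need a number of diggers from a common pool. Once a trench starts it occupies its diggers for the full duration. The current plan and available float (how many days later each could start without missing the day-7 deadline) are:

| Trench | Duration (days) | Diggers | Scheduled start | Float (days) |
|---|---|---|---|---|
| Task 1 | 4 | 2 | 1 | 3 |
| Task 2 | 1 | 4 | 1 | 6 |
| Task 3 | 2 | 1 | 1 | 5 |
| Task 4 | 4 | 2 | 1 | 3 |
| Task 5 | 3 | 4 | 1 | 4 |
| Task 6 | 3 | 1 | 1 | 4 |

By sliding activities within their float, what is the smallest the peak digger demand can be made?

Early-start (Task 1@1, Task 2@1, Task 3@1, Task 4@1, Task 5@1, Task 6@1) gives peak 14: d1:14  d2:10  d3:9  d4:4  d5:0  d6:0  d7:0.
Shift Task 3→2, Task 4→2, Task 5→5, Task 6→2.
Schedule Task 1@1, Task 2@1, Task 3@2, Task 4@2, Task 5@5, Task 6@2: d1:6  d2:6  d3:6  d4:5  d5:6  d6:4  d7:4 — peak 6.
Total digger-days = 37 over 7 days ⇒ peak ≥ ⌈37/7⌉ = 6, so 6 is optimal.

6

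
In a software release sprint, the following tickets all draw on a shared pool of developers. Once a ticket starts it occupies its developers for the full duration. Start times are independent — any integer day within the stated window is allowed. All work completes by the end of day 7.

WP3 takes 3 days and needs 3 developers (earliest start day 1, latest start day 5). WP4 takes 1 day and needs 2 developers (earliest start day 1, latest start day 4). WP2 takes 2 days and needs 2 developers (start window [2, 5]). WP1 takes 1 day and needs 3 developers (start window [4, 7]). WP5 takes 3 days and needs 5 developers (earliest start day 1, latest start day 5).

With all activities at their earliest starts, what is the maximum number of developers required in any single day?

Early-start schedule: WP3@1, WP4@1, WP2@2, WP1@4, WP5@1.
Load per day: day 1: 10, day 2: 10, day 3: 10, day 4: 3, day 5: 0, day 6: 0, day 7: 0.
Peak is 10.

10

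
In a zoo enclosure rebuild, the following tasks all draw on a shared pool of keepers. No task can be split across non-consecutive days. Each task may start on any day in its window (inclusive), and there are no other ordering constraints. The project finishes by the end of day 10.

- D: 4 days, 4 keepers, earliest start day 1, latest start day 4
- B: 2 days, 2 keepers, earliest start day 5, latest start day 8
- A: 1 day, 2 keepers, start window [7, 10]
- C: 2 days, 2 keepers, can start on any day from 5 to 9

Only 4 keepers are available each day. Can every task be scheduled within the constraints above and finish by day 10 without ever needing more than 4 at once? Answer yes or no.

Schedule D@1, B@5, A@7, C@5: d1:4  d2:4  d3:4  d4:4  d5:4  d6:4  d7:2  d8:0  d9:0  d10:0 — peak 4 ≤ 4.

yes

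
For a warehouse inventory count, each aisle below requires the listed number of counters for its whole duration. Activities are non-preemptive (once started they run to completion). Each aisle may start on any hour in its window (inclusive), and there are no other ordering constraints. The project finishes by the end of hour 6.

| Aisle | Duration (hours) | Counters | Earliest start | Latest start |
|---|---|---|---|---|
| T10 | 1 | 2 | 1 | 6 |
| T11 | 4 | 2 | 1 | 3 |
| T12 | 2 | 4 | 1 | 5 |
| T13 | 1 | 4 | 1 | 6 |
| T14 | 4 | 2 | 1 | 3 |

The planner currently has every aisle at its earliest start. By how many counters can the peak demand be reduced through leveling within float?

Early-start peak: h1:14  h2:8  h3:4  h4:4  h5:0  h6:0 ⇒ 14.
Leveled (T10@1, T11@1, T12@5, T13@2, T14@3): h1:4  h2:6  h3:4  h4:4  h5:6  h6:6 ⇒ 6.
Reduction 14 − 6 = 8.

8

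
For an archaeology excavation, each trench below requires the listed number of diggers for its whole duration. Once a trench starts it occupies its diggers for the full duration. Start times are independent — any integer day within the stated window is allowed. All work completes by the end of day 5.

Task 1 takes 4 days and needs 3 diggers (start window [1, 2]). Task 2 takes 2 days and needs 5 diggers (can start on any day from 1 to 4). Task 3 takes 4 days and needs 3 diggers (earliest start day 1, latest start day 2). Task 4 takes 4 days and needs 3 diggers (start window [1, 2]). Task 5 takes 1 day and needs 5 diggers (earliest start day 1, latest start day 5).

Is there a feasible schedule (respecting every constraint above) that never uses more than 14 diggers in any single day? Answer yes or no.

yes

Schedule Task 1@1, Task 2@1, Task 3@1, Task 4@1, Task 5@3: d1:14  d2:14  d3:14  d4:9  d5:0 — peak 14 ≤ 14.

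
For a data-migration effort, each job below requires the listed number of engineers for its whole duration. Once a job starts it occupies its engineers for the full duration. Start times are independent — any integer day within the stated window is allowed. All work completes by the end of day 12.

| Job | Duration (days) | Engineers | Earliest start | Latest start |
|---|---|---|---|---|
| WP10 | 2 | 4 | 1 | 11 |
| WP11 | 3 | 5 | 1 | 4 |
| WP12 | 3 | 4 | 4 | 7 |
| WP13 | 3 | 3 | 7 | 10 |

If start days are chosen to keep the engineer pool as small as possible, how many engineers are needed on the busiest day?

5

Early-start (WP10@1, WP11@1, WP12@4, WP13@7) gives peak 9: d1:9  d2:9  d3:5  d4:4  d5:4  d6:4  d7:3  d8:3  d9:3  d10:0  d11:0  d12:0.
Shift WP11→3, WP12→6, WP13→9.
Schedule WP10@1, WP11@3, WP12@6, WP13@9: d1:4  d2:4  d3:5  d4:5  d5:5  d6:4  d7:4  d8:4  d9:3  d10:3  d11:3  d12:0 — peak 5.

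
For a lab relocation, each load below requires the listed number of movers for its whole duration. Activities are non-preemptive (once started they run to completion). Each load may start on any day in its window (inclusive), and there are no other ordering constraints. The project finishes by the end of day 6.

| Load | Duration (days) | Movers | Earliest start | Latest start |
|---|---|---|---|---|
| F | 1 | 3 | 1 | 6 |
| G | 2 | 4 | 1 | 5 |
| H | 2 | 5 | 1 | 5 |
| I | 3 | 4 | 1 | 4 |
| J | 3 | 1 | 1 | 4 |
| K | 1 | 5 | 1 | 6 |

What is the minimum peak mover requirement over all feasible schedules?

8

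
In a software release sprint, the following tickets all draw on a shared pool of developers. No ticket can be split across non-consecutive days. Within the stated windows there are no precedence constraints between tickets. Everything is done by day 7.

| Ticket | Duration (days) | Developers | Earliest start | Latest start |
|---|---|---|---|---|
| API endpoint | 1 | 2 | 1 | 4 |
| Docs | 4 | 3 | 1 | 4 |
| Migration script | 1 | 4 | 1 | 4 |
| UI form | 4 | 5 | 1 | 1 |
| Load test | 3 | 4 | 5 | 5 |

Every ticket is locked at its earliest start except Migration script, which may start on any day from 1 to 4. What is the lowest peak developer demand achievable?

Migration script@1: d1:14  d2:8  d3:8  d4:8  d5:4  d6:4  d7:4 → peak 14
Migration script@2: d1:10  d2:12  d3:8  d4:8  d5:4  d6:4  d7:4 → peak 12
Migration script@3: d1:10  d2:8  d3:12  d4:8  d5:4  d6:4  d7:4 → peak 12
Migration script@4: d1:10  d2:8  d3:8  d4:12  d5:4  d6:4  d7:4 → peak 12
Best is Migration script@2, peak 12.

12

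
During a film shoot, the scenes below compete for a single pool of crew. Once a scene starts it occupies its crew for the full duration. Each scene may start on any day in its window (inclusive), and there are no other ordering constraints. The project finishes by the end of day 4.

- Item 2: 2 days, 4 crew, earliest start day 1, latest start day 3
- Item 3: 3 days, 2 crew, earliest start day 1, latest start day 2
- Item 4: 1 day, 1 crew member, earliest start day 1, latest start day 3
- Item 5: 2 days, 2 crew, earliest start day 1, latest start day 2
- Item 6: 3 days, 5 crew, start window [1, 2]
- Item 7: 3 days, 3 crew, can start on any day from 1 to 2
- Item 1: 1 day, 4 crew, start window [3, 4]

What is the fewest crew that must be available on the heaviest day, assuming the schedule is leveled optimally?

Early-start (Item 2@1, Item 3@1, Item 4@1, Item 5@1, Item 6@1, Item 7@1, Item 1@3) gives peak 17: d1:17  d2:16  d3:14  d4:0.
Shift Item 2→3, Item 1→4.
Schedule Item 2@3, Item 3@1, Item 4@1, Item 5@1, Item 6@1, Item 7@1, Item 1@4: d1:13  d2:12  d3:14  d4:8 — peak 14.

14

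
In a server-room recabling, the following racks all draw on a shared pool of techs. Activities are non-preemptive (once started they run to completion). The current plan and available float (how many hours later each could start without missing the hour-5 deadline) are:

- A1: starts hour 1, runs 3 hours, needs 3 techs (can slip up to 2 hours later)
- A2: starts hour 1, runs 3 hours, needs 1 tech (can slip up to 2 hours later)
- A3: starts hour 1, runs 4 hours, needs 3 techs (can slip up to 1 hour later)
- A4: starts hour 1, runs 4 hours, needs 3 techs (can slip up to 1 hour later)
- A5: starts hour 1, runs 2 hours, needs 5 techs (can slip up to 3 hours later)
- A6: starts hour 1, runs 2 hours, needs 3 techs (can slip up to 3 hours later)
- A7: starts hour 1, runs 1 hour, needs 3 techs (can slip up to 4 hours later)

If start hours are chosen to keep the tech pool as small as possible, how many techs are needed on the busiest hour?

12

Early-start (A1@1, A2@1, A3@1, A4@1, A5@1, A6@1, A7@1) gives peak 21: h1:21  h2:18  h3:10  h4:6  h5:0.
Shift A2→3, A5→4, A7→5.
Schedule A1@1, A2@3, A3@1, A4@1, A5@4, A6@1, A7@5: h1:12  h2:12  h3:10  h4:12  h5:9 — peak 12.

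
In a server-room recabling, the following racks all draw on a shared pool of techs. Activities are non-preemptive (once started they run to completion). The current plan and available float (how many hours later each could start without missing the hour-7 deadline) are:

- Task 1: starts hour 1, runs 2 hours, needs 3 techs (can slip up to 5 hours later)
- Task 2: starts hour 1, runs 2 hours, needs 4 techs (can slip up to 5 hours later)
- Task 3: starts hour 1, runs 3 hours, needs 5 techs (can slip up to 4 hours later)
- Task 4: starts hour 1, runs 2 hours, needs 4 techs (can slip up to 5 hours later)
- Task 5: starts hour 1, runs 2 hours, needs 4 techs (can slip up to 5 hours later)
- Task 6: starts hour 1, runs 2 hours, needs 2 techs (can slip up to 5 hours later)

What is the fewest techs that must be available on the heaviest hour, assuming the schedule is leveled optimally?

Early-start (Task 1@1, Task 2@1, Task 3@1, Task 4@1, Task 5@1, Task 6@1) gives peak 22: h1:22  h2:22  h3:5  h4:0  h5:0  h6:0  h7:0.
Shift Task 3→3, Task 4→6, Task 5→6, Task 6→3.
Schedule Task 1@1, Task 2@1, Task 3@3, Task 4@6, Task 5@6, Task 6@3: h1:7  h2:7  h3:7  h4:7  h5:5  h6:8  h7:8 — peak 8.

8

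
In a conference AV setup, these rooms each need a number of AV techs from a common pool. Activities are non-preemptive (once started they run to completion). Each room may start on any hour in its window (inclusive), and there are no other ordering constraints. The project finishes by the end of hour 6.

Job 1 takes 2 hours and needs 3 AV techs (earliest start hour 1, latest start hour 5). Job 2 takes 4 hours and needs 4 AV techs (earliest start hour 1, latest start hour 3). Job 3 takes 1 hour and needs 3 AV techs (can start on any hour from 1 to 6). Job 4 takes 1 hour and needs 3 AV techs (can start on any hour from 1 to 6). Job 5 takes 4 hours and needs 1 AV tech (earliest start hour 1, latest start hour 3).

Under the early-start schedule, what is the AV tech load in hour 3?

5

At early start, hour 3 has: Job 2, Job 5.
Demand: 4 + 1 = 5.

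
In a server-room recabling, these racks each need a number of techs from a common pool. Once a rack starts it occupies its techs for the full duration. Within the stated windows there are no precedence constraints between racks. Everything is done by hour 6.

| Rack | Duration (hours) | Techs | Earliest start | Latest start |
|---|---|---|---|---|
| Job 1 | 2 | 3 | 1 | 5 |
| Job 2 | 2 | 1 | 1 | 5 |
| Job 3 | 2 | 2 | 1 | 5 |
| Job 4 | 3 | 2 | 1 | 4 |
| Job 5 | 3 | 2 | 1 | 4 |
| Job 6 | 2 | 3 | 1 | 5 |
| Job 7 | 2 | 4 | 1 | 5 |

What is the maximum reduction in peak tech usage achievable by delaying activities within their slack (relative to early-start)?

10

Early-start peak: h1:17  h2:17  h3:4  h4:0  h5:0  h6:0 ⇒ 17.
Leveled (Job 1@1, Job 2@1, Job 3@3, Job 4@1, Job 5@4, Job 6@3, Job 7@5): h1:6  h2:6  h3:7  h4:7  h5:6  h6:6 ⇒ 7.
Reduction 17 − 7 = 10.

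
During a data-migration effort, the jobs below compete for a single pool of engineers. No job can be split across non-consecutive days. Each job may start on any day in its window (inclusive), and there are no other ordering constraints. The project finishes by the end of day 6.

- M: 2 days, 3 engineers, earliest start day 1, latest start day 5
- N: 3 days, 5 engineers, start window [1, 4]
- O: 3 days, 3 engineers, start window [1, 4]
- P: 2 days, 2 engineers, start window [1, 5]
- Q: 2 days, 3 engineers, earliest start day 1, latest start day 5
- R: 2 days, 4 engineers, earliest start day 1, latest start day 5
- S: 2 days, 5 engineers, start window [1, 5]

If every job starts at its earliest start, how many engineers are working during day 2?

At early start, day 2 has: M, N, O, P, Q, R, S.
Demand: 3 + 5 + 3 + 2 + 3 + 4 + 5 = 25.

25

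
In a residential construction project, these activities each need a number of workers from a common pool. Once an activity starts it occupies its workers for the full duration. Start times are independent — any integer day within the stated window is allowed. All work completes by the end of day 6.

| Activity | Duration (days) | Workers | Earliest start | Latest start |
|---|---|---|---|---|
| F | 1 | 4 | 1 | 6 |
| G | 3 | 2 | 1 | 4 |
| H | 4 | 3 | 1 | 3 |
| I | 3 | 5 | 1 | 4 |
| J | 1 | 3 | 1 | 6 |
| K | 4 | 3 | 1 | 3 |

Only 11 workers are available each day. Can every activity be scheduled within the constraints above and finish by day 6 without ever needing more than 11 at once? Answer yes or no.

Schedule F@1, G@1, H@1, I@4, J@2, K@2: d1:9  d2:11  d3:8  d4:11  d5:8  d6:5 — peak 11 ≤ 11.

yes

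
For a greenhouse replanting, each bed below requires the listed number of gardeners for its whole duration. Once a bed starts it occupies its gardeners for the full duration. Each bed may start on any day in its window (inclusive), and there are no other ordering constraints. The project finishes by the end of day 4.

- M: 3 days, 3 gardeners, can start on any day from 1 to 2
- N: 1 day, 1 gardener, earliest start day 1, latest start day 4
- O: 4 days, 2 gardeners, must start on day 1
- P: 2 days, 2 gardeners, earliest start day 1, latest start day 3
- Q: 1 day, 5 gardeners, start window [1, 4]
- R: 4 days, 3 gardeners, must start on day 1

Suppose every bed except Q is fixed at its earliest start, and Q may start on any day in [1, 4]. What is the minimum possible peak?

11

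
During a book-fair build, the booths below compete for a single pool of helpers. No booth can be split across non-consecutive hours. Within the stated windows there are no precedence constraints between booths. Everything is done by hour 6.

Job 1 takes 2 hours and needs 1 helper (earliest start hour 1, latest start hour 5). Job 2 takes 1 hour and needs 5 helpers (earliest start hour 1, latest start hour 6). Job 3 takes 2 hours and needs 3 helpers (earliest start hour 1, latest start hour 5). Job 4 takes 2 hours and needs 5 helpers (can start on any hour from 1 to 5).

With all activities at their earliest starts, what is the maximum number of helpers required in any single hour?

Early-start schedule: Job 1@1, Job 2@1, Job 3@1, Job 4@1.
Load per hour: hour 1: 14, hour 2: 9, hour 3: 0, hour 4: 0, hour 5: 0, hour 6: 0.
Peak is 14.

14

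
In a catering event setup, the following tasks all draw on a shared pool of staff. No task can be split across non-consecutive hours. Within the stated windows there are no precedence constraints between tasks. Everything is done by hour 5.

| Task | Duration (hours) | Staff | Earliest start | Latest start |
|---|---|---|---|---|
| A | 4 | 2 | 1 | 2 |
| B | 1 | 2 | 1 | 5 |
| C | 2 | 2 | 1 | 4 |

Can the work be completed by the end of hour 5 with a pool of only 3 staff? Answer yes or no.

The minimum achievable peak is 4; 3 < 4, so no feasible schedule stays within the cap.

no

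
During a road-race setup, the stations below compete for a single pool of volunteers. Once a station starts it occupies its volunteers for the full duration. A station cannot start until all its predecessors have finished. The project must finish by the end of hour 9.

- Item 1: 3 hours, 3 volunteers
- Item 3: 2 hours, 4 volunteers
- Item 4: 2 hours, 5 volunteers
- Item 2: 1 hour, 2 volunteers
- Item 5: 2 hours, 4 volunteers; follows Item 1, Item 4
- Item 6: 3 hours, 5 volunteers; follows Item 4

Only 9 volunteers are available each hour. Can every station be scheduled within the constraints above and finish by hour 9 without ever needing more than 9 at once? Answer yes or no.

yes

Schedule Item 1@1, Item 3@1, Item 4@3, Item 2@4, Item 5@5, Item 6@7: h1:7  h2:7  h3:8  h4:7  h5:4  h6:4  h7:5  h8:5  h9:5 — peak 8 ≤ 9.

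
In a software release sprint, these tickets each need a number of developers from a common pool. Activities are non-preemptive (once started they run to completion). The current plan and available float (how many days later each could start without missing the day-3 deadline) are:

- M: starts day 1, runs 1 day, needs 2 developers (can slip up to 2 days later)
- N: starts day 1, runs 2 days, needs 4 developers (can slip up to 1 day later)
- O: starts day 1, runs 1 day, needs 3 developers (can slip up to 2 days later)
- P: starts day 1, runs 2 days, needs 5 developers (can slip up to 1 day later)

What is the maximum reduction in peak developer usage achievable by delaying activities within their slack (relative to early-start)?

Early-start peak: d1:14  d2:9  d3:0 ⇒ 14.
Leveled (M@1, N@1, O@1, P@2): d1:9  d2:9  d3:5 ⇒ 9.
Reduction 14 − 9 = 5.

5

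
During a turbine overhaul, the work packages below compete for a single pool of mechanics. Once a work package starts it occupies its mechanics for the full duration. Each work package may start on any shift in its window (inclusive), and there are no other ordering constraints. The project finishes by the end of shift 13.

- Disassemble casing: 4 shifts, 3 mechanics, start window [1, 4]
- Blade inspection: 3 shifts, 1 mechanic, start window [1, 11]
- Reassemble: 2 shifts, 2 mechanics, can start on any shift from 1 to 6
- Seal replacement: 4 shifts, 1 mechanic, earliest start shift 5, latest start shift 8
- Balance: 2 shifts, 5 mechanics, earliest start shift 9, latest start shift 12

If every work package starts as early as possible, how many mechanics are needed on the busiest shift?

6

Early-start schedule: Disassemble casing@1, Blade inspection@1, Reassemble@1, Seal replacement@5, Balance@9.
Load per shift: shift 1: 6, shift 2: 6, shift 3: 4, shift 4: 3, shift 5: 1, shift 6: 1, shift 7: 1, shift 8: 1, shift 9: 5, shift 10: 5, shift 11: 0, shift 12: 0, shift 13: 0.
Peak is 6.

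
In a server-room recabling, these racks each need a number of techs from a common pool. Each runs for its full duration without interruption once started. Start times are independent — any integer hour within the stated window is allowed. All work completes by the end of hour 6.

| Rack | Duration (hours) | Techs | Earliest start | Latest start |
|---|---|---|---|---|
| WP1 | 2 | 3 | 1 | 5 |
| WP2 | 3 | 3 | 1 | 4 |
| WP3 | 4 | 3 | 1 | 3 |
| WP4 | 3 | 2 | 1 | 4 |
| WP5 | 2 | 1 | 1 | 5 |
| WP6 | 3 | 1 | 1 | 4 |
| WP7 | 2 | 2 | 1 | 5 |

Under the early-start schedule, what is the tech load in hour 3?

At early start, hour 3 has: WP2, WP3, WP4, WP6.
Demand: 3 + 3 + 2 + 1 = 9.

9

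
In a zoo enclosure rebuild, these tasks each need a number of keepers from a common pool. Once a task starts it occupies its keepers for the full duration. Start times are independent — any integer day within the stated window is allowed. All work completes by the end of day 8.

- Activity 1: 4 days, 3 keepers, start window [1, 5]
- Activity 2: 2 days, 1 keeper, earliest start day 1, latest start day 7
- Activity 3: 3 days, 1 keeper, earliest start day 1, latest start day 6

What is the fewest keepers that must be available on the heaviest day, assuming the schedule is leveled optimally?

3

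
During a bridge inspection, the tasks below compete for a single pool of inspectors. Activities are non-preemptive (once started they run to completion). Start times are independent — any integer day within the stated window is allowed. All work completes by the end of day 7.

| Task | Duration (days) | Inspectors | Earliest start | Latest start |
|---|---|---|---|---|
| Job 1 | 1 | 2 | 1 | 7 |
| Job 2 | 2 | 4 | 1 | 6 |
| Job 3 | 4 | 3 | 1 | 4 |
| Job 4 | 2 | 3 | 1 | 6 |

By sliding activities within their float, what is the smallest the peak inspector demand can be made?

6

Early-start (Job 1@1, Job 2@1, Job 3@1, Job 4@1) gives peak 12: d1:12  d2:10  d3:3  d4:3  d5:0  d6:0  d7:0.
Shift Job 3→3, Job 4→3.
Schedule Job 1@1, Job 2@1, Job 3@3, Job 4@3: d1:6  d2:4  d3:6  d4:6  d5:3  d6:3  d7:0 — peak 6.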